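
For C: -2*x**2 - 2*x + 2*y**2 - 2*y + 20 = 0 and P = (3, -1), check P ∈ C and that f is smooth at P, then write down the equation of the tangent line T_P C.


Tangent line at P: -14*x - 6*y + 36 = 0.

Step 1: f(3, -1) = 0, so P lies on C.
Step 2: partial derivatives
  f_x(x, y) = -4*x - 2, f_y(x, y) = 4*y - 2.
  f_x(P) = -14, f_y(P) = -6 (gradient nonzero, so P is smooth).
Step 3: tangent line at P: -14·(x − 3) + -6·(y − -1) = 0.
Expanding: -14*x - 6*y + 36 = 0.


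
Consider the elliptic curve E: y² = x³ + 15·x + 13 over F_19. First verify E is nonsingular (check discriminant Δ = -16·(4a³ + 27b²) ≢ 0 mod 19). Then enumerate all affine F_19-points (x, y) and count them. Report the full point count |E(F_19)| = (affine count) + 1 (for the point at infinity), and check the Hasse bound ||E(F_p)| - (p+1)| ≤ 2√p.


Affine points = {(3, 3), (3, 16), (4, 2), (4, 17), (5, 2), (5, 17), (7, 9), (7, 10), (10, 2), (10, 17), (13, 7), (13, 12), (16, 6), (16, 13), (18, 4), (18, 15)}; affine count = 16; |E(F_19)| = 17.

Discriminant check: Δ ∝ 4a³ + 27b² = 4·15³ + 27·13² = 4·3375 + 27·169 ≡ 13 (mod 19). Nonzero ⇒ E is nonsingular.
For each x ∈ F_19, compute rhs = x³ + 15·x + 13 mod 19, then count y ∈ F_19 with y² ≡ rhs.
  x = 0: rhs = 13, matching y values: none (0 points).
  x = 1: rhs = 10, matching y values: none (0 points).
  x = 2: rhs = 13, matching y values: none (0 points).
  x = 3: rhs = 9, matching y values: 3, 16 (2 points).
  x = 4: rhs = 4, matching y values: 2, 17 (2 points).
  x = 5: rhs = 4, matching y values: 2, 17 (2 points).
  x = 6: rhs = 15, matching y values: none (0 points).
  x = 7: rhs = 5, matching y values: 9, 10 (2 points).
  x = 8: rhs = 18, matching y values: none (0 points).
  x = 9: rhs = 3, matching y values: none (0 points).
  x = 10: rhs = 4, matching y values: 2, 17 (2 points).
  x = 11: rhs = 8, matching y values: none (0 points).
  x = 12: rhs = 2, matching y values: none (0 points).
  x = 13: rhs = 11, matching y values: 7, 12 (2 points).
  x = 14: rhs = 3, matching y values: none (0 points).
  x = 15: rhs = 3, matching y values: none (0 points).
  x = 16: rhs = 17, matching y values: 6, 13 (2 points).
  x = 17: rhs = 13, matching y values: none (0 points).
  x = 18: rhs = 16, matching y values: 4, 15 (2 points).
Total affine count: 16.
Full point count |E(F_19)| = 16 + 1 = 17.
Hasse bound: |17 − (19+1)| = |-3| = 3 ≤ 2√19 ≈ 8.7178 ✓.


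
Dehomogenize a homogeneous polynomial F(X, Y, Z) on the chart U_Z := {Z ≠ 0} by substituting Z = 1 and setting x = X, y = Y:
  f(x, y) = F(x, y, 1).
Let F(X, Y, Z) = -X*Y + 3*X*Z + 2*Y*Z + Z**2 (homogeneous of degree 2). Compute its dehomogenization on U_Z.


f(x, y) = -x*y + 3*x + 2*y + 1

On U_Z we set Z = 1. Each monomial c·X^i·Y^j·Z^k in F becomes c·x^i·y^j·1^k = c·x^i·y^j.
Substituting Z = 1: F(X, Y, 1) = -x*y + 3*x + 2*y + 1.
Note: deg(f) ≤ deg(F) = 2; strict inequality happens when F is divisible by Z (lost terms).


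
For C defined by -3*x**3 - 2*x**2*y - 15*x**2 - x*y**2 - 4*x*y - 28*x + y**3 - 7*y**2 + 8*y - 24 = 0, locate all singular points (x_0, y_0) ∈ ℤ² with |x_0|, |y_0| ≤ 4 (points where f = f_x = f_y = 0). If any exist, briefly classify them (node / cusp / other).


Singular points: {(-2, 2)}; classification: node.

Compute partial derivatives:
  f_x = -9*x**2 - 4*x*y - 30*x - y**2 - 4*y - 28.
  f_y = -2*x**2 - 2*x*y - 4*x + 3*y**2 - 14*y + 8.
Scan x_0 ∈ {−4, ..., 4}. For each x_0, f_y(x_0, y) is a polynomial in y; find its integer roots y ∈ {−4, ..., 4}, then test f_x and f at those candidates.
  x = -4: f_y(-4, y) = 3*y**2 - 6*y - 8; no integer root y with |y| ≤ 4.
  x = -3: f_y(-3, y) = 3*y**2 - 8*y + 2; no integer root y with |y| ≤ 4.
  x = -2: f_y(-2, y) = 3*y**2 - 10*y + 8; vanishes at y ∈ {2}. (-2, 2): f_x = 0, f = 0 — SINGULAR.
  x = -1: f_y(-1, y) = 3*y**2 - 12*y + 10; no integer root y with |y| ≤ 4.
  x = 0: f_y(0, y) = 3*y**2 - 14*y + 8; vanishes at y ∈ {4}. (0, 4): f_x = -60 ≠ 0.
  x = 1: f_y(1, y) = 3*y**2 - 16*y + 2; no integer root y with |y| ≤ 4.
  x = 2: f_y(2, y) = 3*y**2 - 18*y - 8; no integer root y with |y| ≤ 4.
  x = 3: f_y(3, y) = 3*y**2 - 20*y - 22; no integer root y with |y| ≤ 4.
  x = 4: f_y(4, y) = 3*y**2 - 22*y - 40; no integer root y with |y| ≤ 4.
Only singular point on the grid: (-2, 2).
Classify: substitute x = -2 + u, y = 2 + v and expand: f = -3*u**3 - 2*u**2*v - u**2 - u*v**2 + v**3 + v**2.
No constant or linear terms (consistent with a singular point). Quadratic part: -u**2 + v**2. Cubic part: -3*u**3 - 2*u**2*v - u*v**2 + v**3.
The quadratic part v**2 - u**2 = (v − u)(v + u) splits into two distinct linear factors, so there are two distinct tangent lines y − 2 = ±(x − -2) — this is a node (ordinary double point).
Classification: node.


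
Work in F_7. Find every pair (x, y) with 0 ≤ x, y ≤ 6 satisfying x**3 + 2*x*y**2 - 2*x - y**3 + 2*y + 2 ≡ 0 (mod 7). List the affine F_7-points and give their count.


Affine F_7-points: {(2, 3), (2, 4), (3, 3), (3, 4), (3, 6), (5, 5), (5, 6), (6, 6)}; count = 8.

For each of the 49 pairs (x, y) ∈ F_7², evaluate f(x, y) mod 7. Record the zeros.
  x = 0: [0↦2, 1↦3, 2↦5, 3↦2, 4↦2, 5↦6, 6↦1]  zeros at y ∈ ∅
  x = 1: [0↦1, 1↦4, 2↦5, 3↦5, 4↦5, 5↦6, 6↦2]  zeros at y ∈ ∅
  x = 2: [0↦6, 1↦4, 2↦4, 3↦0, 4↦0, 5↦5, 6↦2]  zeros at y ∈ {3, 4}
  x = 3: [0↦2, 1↦2, 2↦1, 3↦0, 4↦0, 5↦2, 6↦0]  zeros at y ∈ {3, 4, 6}
  x = 4: [0↦2, 1↦4, 2↦2, 3↦4, 4↦4, 5↦3, 6↦2]  zeros at y ∈ ∅
  x = 5: [0↦5, 1↦2, 2↦6, 3↦4, 4↦4, 5↦0, 6↦0]  zeros at y ∈ {5, 6}
  x = 6: [0↦3, 1↦2, 2↦5, 3↦6, 4↦6, 5↦6, 6↦0]  zeros at y ∈ {6}
Collecting zeros: affine points = {(2, 3), (2, 4), (3, 3), (3, 4), (3, 6), (5, 5), (5, 6), (6, 6)}.
Total count |C(F_7)_aff| = 8.


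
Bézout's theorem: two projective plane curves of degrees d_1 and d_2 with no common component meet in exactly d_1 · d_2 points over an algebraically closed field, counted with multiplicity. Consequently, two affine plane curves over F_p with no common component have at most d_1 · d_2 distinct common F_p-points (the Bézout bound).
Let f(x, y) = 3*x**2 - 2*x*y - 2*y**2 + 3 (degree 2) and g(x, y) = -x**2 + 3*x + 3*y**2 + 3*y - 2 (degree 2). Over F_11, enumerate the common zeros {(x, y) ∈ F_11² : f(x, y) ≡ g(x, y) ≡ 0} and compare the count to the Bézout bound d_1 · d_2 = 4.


Common zeros: ∅; count = 0; Bézout bound = 4.

deg(f) = 2, deg(g) = 2, so Bézout bound = 4.
Scan x ∈ F_11. For each x, list the y ∈ F_11 with f(x, y) ≡ 0 and those with g(x, y) ≡ 0 (mod 11); the common zeros in that column are the intersection.
  x = 0: f ≡ 0 at y ∈ ∅; g ≡ 0 at y ∈ {5}; common: ∅.
  x = 1: f ≡ 0 at y ∈ ∅; g ≡ 0 at y ∈ {0, 10}; common: ∅.
  x = 2: f ≡ 0 at y ∈ {4, 5}; g ≡ 0 at y ∈ {0, 10}; common: ∅.
  x = 3: f ≡ 0 at y ∈ {1, 7}; g ≡ 0 at y ∈ {5}; common: ∅.
  x = 4: f ≡ 0 at y ∈ ∅; g ≡ 0 at y ∈ {1, 9}; common: ∅.
  x = 5: f ≡ 0 at y ∈ {1, 5}; g ≡ 0 at y ∈ ∅; common: ∅.
  x = 6: f ≡ 0 at y ∈ {6, 10}; g ≡ 0 at y ∈ ∅; common: ∅.
  x = 7: f ≡ 0 at y ∈ ∅; g ≡ 0 at y ∈ ∅; common: ∅.
  x = 8: f ≡ 0 at y ∈ {4, 10}; g ≡ 0 at y ∈ ∅; common: ∅.
  x = 9: f ≡ 0 at y ∈ {6, 7}; g ≡ 0 at y ∈ ∅; common: ∅.
  x = 10: f ≡ 0 at y ∈ ∅; g ≡ 0 at y ∈ {1, 9}; common: ∅.
Collecting: common zeros = ∅, so the count is 0.
Comparison with the Bézout bound: 0 ≤ 4 = deg(f)·deg(g), as expected for curves with no common component (the affine F_11-count falls short of the bound because intersections may lie at infinity, over extension fields, or carry multiplicity).


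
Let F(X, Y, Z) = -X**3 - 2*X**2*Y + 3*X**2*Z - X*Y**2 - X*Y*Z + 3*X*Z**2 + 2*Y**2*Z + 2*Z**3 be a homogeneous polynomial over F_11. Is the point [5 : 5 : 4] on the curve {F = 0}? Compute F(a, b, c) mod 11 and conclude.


F(5,5,4) ≡ 4 (mod 11); P is NOT on the curve.

Evaluate F(5, 5, 4) term-by-term (mod 11).
  -X**3 ↦ -1·125·1·1 = -125
  -2*X**2*Y ↦ -2·25·5·1 = -250
  3*X**2*Z ↦ 3·25·1·4 = 300
  -X*Y**2 ↦ -1·5·25·1 = -125
  -X*Y*Z ↦ -1·5·5·4 = -100
  3*X*Z**2 ↦ 3·5·1·16 = 240
  2*Y**2*Z ↦ 2·1·25·4 = 200
  2*Z**3 ↦ 2·1·1·64 = 128
Sum: F(5, 5, 4) = (-125) + (-250) + (300) + (-125) + (-100) + (240) + (200) + (128) = 268.
Reducing mod 11: 268 ≡ 4 (mod 11).
Since F(a, b, c) ≡ 4 ≠ 0 (mod 11), P does NOT lie on the curve.


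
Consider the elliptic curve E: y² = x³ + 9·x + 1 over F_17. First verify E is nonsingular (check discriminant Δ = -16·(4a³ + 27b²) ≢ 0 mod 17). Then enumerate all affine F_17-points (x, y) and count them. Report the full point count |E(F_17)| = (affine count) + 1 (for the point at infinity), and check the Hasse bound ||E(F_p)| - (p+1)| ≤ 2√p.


Affine points = {(0, 1), (0, 16), (3, 2), (3, 15), (4, 4), (4, 13), (5, 1), (5, 16), (6, 4), (6, 13), (7, 4), (7, 13), (12, 1), (12, 16), (14, 7), (14, 10), (15, 3), (15, 14), (16, 5), (16, 12)}; affine count = 20; |E(F_17)| = 21.

Discriminant check: Δ ∝ 4a³ + 27b² = 4·9³ + 27·1² = 4·729 + 27·1 ≡ 2 (mod 17). Nonzero ⇒ E is nonsingular.
For each x ∈ F_17, compute rhs = x³ + 9·x + 1 mod 17, then count y ∈ F_17 with y² ≡ rhs.
  x = 0: rhs = 1, matching y values: 1, 16 (2 points).
  x = 1: rhs = 11, matching y values: none (0 points).
  x = 2: rhs = 10, matching y values: none (0 points).
  x = 3: rhs = 4, matching y values: 2, 15 (2 points).
  x = 4: rhs = 16, matching y values: 4, 13 (2 points).
  x = 5: rhs = 1, matching y values: 1, 16 (2 points).
  x = 6: rhs = 16, matching y values: 4, 13 (2 points).
  x = 7: rhs = 16, matching y values: 4, 13 (2 points).
  x = 8: rhs = 7, matching y values: none (0 points).
  x = 9: rhs = 12, matching y values: none (0 points).
  x = 10: rhs = 3, matching y values: none (0 points).
  x = 11: rhs = 3, matching y values: none (0 points).
  x = 12: rhs = 1, matching y values: 1, 16 (2 points).
  x = 13: rhs = 3, matching y values: none (0 points).
  x = 14: rhs = 15, matching y values: 7, 10 (2 points).
  x = 15: rhs = 9, matching y values: 3, 14 (2 points).
  x = 16: rhs = 8, matching y values: 5, 12 (2 points).
Total affine count: 20.
Full point count |E(F_17)| = 20 + 1 = 21.
Hasse bound: |21 − (17+1)| = |3| = 3 ≤ 2√17 ≈ 8.2462 ✓.


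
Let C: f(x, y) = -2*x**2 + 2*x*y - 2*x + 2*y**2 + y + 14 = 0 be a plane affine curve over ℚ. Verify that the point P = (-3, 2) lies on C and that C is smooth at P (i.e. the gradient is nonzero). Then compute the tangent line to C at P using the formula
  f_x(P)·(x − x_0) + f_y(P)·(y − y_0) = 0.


Tangent line at P: 14*x + 3*y + 36 = 0.

Step 1: f(-3, 2) = 0, so P lies on C.
Step 2: partial derivatives
  f_x(x, y) = -4*x + 2*y - 2, f_y(x, y) = 2*x + 4*y + 1.
  f_x(P) = 14, f_y(P) = 3 (gradient nonzero, so P is smooth).
Step 3: tangent line at P: 14·(x − -3) + 3·(y − 2) = 0.
Expanding: 14*x + 3*y + 36 = 0.


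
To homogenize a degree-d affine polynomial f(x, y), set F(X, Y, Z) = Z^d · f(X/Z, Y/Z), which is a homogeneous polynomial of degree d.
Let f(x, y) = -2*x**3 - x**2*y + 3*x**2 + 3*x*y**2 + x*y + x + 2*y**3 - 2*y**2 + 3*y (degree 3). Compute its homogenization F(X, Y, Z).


F(X, Y, Z) = -2*X**3 - X**2*Y + 3*X**2*Z + 3*X*Y**2 + X*Y*Z + X*Z**2 + 2*Y**3 - 2*Y**2*Z + 3*Y*Z**2

deg(f) = 3.
Substitute x = X/Z, y = Y/Z into f, then multiply by Z^3.
  monomial -2·x^3·y^0 ↦ -2·X^3·Y^0·Z^0.
  monomial -1·x^2·y^1 ↦ -1·X^2·Y^1·Z^0.
  monomial 3·x^2·y^0 ↦ 3·X^2·Y^0·Z^1.
  monomial 3·x^1·y^2 ↦ 3·X^1·Y^2·Z^0.
  monomial 1·x^1·y^1 ↦ 1·X^1·Y^1·Z^1.
  monomial 1·x^1·y^0 ↦ 1·X^1·Y^0·Z^2.
  monomial 2·x^0·y^3 ↦ 2·X^0·Y^3·Z^0.
  monomial -2·x^0·y^2 ↦ -2·X^0·Y^2·Z^1.
  monomial 3·x^0·y^1 ↦ 3·X^0·Y^1·Z^2.
Collecting: F(X, Y, Z) = -2*X**3 - X**2*Y + 3*X**2*Z + 3*X*Y**2 + X*Y*Z + X*Z**2 + 2*Y**3 - 2*Y**2*Z + 3*Y*Z**2.


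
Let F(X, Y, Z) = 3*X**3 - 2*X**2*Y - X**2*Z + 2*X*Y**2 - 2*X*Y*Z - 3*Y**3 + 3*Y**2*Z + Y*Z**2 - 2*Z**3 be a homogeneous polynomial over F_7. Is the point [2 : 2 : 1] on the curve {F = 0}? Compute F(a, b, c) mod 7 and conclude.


F(2,2,1) ≡ 0 (mod 7); P is on the curve.

Evaluate F(2, 2, 1) term-by-term (mod 7).
  3*X**3 ↦ 3·8·1·1 = 24
  -2*X**2*Y ↦ -2·4·2·1 = -16
  -X**2*Z ↦ -1·4·1·1 = -4
  2*X*Y**2 ↦ 2·2·4·1 = 16
  -2*X*Y*Z ↦ -2·2·2·1 = -8
  -3*Y**3 ↦ -3·1·8·1 = -24
  3*Y**2*Z ↦ 3·1·4·1 = 12
  Y*Z**2 ↦ 1·1·2·1 = 2
  -2*Z**3 ↦ -2·1·1·1 = -2
Sum: F(2, 2, 1) = (24) + (-16) + (-4) + (16) + (-8) + (-24) + (12) + (2) + (-2) = 0.
Reducing mod 7: 0 ≡ 0 (mod 7).
Since F(a, b, c) ≡ 0 (mod 7), P lies on the curve.


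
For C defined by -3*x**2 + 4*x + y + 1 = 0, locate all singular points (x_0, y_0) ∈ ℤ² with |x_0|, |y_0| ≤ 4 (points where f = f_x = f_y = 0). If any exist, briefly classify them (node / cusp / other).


No singular points in the scanned grid; C is smooth there.

Compute partial derivatives:
  f_x = 4 - 6*x.
  f_y = 1.
f_y = 1 is a nonzero constant, so f_y never vanishes: no point (x, y) can satisfy f = f_x = f_y = 0. In particular no (x, y) ∈ {−4, ..., 4}² is singular; the curve is smooth.


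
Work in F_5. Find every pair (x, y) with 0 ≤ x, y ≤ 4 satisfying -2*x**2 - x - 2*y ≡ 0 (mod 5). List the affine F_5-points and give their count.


Affine F_5-points: {(0, 0), (1, 1), (2, 0), (3, 2), (4, 2)}; count = 5.

For each of the 25 pairs (x, y) ∈ F_5², evaluate f(x, y) mod 5. Record the zeros.
  x = 0: [0↦0, 1↦3, 2↦1, 3↦4, 4↦2]  zeros at y ∈ {0}
  x = 1: [0↦2, 1↦0, 2↦3, 3↦1, 4↦4]  zeros at y ∈ {1}
  x = 2: [0↦0, 1↦3, 2↦1, 3↦4, 4↦2]  zeros at y ∈ {0}
  x = 3: [0↦4, 1↦2, 2↦0, 3↦3, 4↦1]  zeros at y ∈ {2}
  x = 4: [0↦4, 1↦2, 2↦0, 3↦3, 4↦1]  zeros at y ∈ {2}
Collecting zeros: affine points = {(0, 0), (1, 1), (2, 0), (3, 2), (4, 2)}.
Total count |C(F_5)_aff| = 5.


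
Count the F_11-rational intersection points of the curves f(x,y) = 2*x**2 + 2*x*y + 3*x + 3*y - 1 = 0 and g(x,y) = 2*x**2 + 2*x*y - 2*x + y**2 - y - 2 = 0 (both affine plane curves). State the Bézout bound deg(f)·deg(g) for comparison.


Common zeros: {(10, 2)}; count = 1; Bézout bound = 4.

deg(f) = 2, deg(g) = 2, so Bézout bound = 4.
Scan x ∈ F_11. For each x, list the y ∈ F_11 with f(x, y) ≡ 0 and those with g(x, y) ≡ 0 (mod 11); the common zeros in that column are the intersection.
  x = 0: f ≡ 0 at y ∈ {4}; g ≡ 0 at y ∈ {2, 10}; common: ∅.
  x = 1: f ≡ 0 at y ∈ {8}; g ≡ 0 at y ∈ {1, 9}; common: ∅.
  x = 2: f ≡ 0 at y ∈ {6}; g ≡ 0 at y ∈ {9, 10}; common: ∅.
  x = 3: f ≡ 0 at y ∈ {2}; g ≡ 0 at y ∈ ∅; common: ∅.
  x = 4: f ≡ 0 at y ∈ ∅; g ≡ 0 at y ∈ {0, 4}; common: ∅.
  x = 5: f ≡ 0 at y ∈ {1}; g ≡ 0 at y ∈ ∅; common: ∅.
  x = 6: f ≡ 0 at y ∈ {8}; g ≡ 0 at y ∈ ∅; common: ∅.
  x = 7: f ≡ 0 at y ∈ {6}; g ≡ 0 at y ∈ ∅; common: ∅.
  x = 8: f ≡ 0 at y ∈ {10}; g ≡ 0 at y ∈ {0, 7}; common: ∅.
  x = 9: f ≡ 0 at y ∈ {1}; g ≡ 0 at y ∈ ∅; common: ∅.
  x = 10: f ≡ 0 at y ∈ {2}; g ≡ 0 at y ∈ {1, 2}; common: {2}.
Collecting: common zeros = {(10, 2)}, so the count is 1.
Comparison with the Bézout bound: 1 ≤ 4 = deg(f)·deg(g), as expected for curves with no common component (the affine F_11-count falls short of the bound because intersections may lie at infinity, over extension fields, or carry multiplicity).


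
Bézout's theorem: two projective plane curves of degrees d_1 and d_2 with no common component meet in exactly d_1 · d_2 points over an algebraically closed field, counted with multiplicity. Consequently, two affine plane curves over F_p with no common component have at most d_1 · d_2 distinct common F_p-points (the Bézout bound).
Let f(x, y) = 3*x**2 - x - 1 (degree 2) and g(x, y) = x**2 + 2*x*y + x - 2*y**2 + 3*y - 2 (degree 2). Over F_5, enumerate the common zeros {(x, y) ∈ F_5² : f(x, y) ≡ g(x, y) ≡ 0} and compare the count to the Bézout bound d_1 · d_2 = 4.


Common zeros: ∅; count = 0; Bézout bound = 4.

deg(f) = 2, deg(g) = 2, so Bézout bound = 4.
Scan x ∈ F_5. For each x, list the y ∈ F_5 with f(x, y) ≡ 0 and those with g(x, y) ≡ 0 (mod 5); the common zeros in that column are the intersection.
  x = 0: f ≡ 0 at y ∈ ∅; g ≡ 0 at y ∈ ∅; common: ∅.
  x = 1: f ≡ 0 at y ∈ ∅; g ≡ 0 at y ∈ {0}; common: ∅.
  x = 2: f ≡ 0 at y ∈ ∅; g ≡ 0 at y ∈ {2, 4}; common: ∅.
  x = 3: f ≡ 0 at y ∈ ∅; g ≡ 0 at y ∈ {0, 2}; common: ∅.
  x = 4: f ≡ 0 at y ∈ ∅; g ≡ 0 at y ∈ {4}; common: ∅.
Collecting: common zeros = ∅, so the count is 0.
Comparison with the Bézout bound: 0 ≤ 4 = deg(f)·deg(g), as expected for curves with no common component (the affine F_5-count falls short of the bound because intersections may lie at infinity, over extension fields, or carry multiplicity).


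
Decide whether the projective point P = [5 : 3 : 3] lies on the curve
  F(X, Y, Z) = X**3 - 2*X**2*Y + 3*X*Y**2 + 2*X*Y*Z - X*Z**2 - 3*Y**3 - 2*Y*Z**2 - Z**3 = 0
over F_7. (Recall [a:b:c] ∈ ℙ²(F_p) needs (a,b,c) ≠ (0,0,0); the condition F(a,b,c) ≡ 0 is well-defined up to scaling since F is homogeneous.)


F(5,3,3) ≡ 0 (mod 7); P is on the curve.

Evaluate F(5, 3, 3) term-by-term (mod 7).
  X**3 ↦ 1·125·1·1 = 125
  -2*X**2*Y ↦ -2·25·3·1 = -150
  3*X*Y**2 ↦ 3·5·9·1 = 135
  2*X*Y*Z ↦ 2·5·3·3 = 90
  -X*Z**2 ↦ -1·5·1·9 = -45
  -3*Y**3 ↦ -3·1·27·1 = -81
  -2*Y*Z**2 ↦ -2·1·3·9 = -54
  -Z**3 ↦ -1·1·1·27 = -27
Sum: F(5, 3, 3) = (125) + (-150) + (135) + (90) + (-45) + (-81) + (-54) + (-27) = -7.
Reducing mod 7: -7 ≡ 0 (mod 7).
Since F(a, b, c) ≡ 0 (mod 7), P lies on the curve.


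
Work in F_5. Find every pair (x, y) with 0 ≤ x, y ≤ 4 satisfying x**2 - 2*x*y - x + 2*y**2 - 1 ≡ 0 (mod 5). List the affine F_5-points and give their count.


Affine F_5-points: {(3, 0), (3, 3), (4, 1), (4, 3)}; count = 4.

For each of the 25 pairs (x, y) ∈ F_5², evaluate f(x, y) mod 5. Record the zeros.
  x = 0: [0↦4, 1↦1, 2↦2, 3↦2, 4↦1]  zeros at y ∈ ∅
  x = 1: [0↦4, 1↦4, 2↦3, 3↦1, 4↦3]  zeros at y ∈ ∅
  x = 2: [0↦1, 1↦4, 2↦1, 3↦2, 4↦2]  zeros at y ∈ ∅
  x = 3: [0↦0, 1↦1, 2↦1, 3↦0, 4↦3]  zeros at y ∈ {0, 3}
  x = 4: [0↦1, 1↦0, 2↦3, 3↦0, 4↦1]  zeros at y ∈ {1, 3}
Collecting zeros: affine points = {(3, 0), (3, 3), (4, 1), (4, 3)}.
Total count |C(F_5)_aff| = 4.


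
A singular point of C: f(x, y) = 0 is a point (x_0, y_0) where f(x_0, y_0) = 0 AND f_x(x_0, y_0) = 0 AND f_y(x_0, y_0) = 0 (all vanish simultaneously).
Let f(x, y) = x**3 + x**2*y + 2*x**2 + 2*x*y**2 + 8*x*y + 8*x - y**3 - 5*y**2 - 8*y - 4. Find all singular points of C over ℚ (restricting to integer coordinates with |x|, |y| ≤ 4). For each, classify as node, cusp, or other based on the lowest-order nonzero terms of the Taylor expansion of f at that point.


Singular points: {(0, -2)}; classification: cusp.

Compute partial derivatives:
  f_x = 3*x**2 + 2*x*y + 4*x + 2*y**2 + 8*y + 8.
  f_y = x**2 + 4*x*y + 8*x - 3*y**2 - 10*y - 8.
Scan x_0 ∈ {−4, ..., 4}. For each x_0, f_y(x_0, y) is a polynomial in y; find its integer roots y ∈ {−4, ..., 4}, then test f_x and f at those candidates.
  x = -4: f_y(-4, y) = -3*y**2 - 26*y - 24; no integer root y with |y| ≤ 4.
  x = -3: f_y(-3, y) = -3*y**2 - 22*y - 23; no integer root y with |y| ≤ 4.
  x = -2: f_y(-2, y) = -3*y**2 - 18*y - 20; no integer root y with |y| ≤ 4.
  x = -1: f_y(-1, y) = -3*y**2 - 14*y - 15; vanishes at y ∈ {-3}. (-1, -3): f_x = 7 ≠ 0.
  x = 0: f_y(0, y) = -3*y**2 - 10*y - 8; vanishes at y ∈ {-2}. (0, -2): f_x = 0, f = 0 — SINGULAR.
  x = 1: f_y(1, y) = -3*y**2 - 6*y + 1; no integer root y with |y| ≤ 4.
  x = 2: f_y(2, y) = -3*y**2 - 2*y + 12; no integer root y with |y| ≤ 4.
  x = 3: f_y(3, y) = -3*y**2 + 2*y + 25; no integer root y with |y| ≤ 4.
  x = 4: f_y(4, y) = -3*y**2 + 6*y + 40; no integer root y with |y| ≤ 4.
Only singular point on the grid: (0, -2).
Classify: substitute x = 0 + u, y = -2 + v and expand: f = u**3 + u**2*v + 2*u*v**2 - v**3 + v**2.
No constant or linear terms (consistent with a singular point). Quadratic part: v**2. Cubic part: u**3 + u**2*v + 2*u*v**2 - v**3.
The quadratic part v**2 is a perfect square, so there is a single (double) tangent line v = 0, i.e. y = -2. Restricting the cubic part to that line (v = 0) leaves u**3 ≠ 0, so f is not divisible by v and the branch is v² ≈ -u**3 to lowest order — this is a cusp.
Classification: cusp.


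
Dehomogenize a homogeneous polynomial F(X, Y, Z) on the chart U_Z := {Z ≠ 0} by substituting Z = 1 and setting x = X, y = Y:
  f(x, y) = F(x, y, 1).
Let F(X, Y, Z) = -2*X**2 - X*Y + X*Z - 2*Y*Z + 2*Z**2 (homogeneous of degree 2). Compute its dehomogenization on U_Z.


f(x, y) = -2*x**2 - x*y + x - 2*y + 2

On U_Z we set Z = 1. Each monomial c·X^i·Y^j·Z^k in F becomes c·x^i·y^j·1^k = c·x^i·y^j.
Substituting Z = 1: F(X, Y, 1) = -2*x**2 - x*y + x - 2*y + 2.
Note: deg(f) ≤ deg(F) = 2; strict inequality happens when F is divisible by Z (lost terms).


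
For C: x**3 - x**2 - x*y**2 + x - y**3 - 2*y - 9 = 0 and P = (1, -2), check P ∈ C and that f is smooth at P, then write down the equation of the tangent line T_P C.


Tangent line at P: -2*x - 10*y - 18 = 0.

Step 1: f(1, -2) = 0, so P lies on C.
Step 2: partial derivatives
  f_x(x, y) = 3*x**2 - 2*x - y**2 + 1, f_y(x, y) = -2*x*y - 3*y**2 - 2.
  f_x(P) = -2, f_y(P) = -10 (gradient nonzero, so P is smooth).
Step 3: tangent line at P: -2·(x − 1) + -10·(y − -2) = 0.
Expanding: -2*x - 10*y - 18 = 0.


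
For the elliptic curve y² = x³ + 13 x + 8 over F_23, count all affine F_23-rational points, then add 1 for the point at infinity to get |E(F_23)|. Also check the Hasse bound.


Affine points = {(0, 10), (0, 13), (4, 3), (4, 20), (6, 7), (6, 16), (8, 7), (8, 16), (9, 7), (9, 16), (12, 11), (12, 12), (14, 6), (14, 17), (15, 6), (15, 17), (17, 6), (17, 17), (18, 5), (18, 18)}; affine count = 20; |E(F_23)| = 21.

Discriminant check: Δ ∝ 4a³ + 27b² = 4·13³ + 27·8² = 4·2197 + 27·64 ≡ 5 (mod 23). Nonzero ⇒ E is nonsingular.
For each x ∈ F_23, compute rhs = x³ + 13·x + 8 mod 23, then count y ∈ F_23 with y² ≡ rhs.
  x = 0: rhs = 8, matching y values: 10, 13 (2 points).
  x = 1: rhs = 22, matching y values: none (0 points).
  x = 2: rhs = 19, matching y values: none (0 points).
  x = 3: rhs = 5, matching y values: none (0 points).
  x = 4: rhs = 9, matching y values: 3, 20 (2 points).
  x = 5: rhs = 14, matching y values: none (0 points).
  x = 6: rhs = 3, matching y values: 7, 16 (2 points).
  x = 7: rhs = 5, matching y values: none (0 points).
  x = 8: rhs = 3, matching y values: 7, 16 (2 points).
  x = 9: rhs = 3, matching y values: 7, 16 (2 points).
  x = 10: rhs = 11, matching y values: none (0 points).
  x = 11: rhs = 10, matching y values: none (0 points).
  x = 12: rhs = 6, matching y values: 11, 12 (2 points).
  x = 13: rhs = 5, matching y values: none (0 points).
  x = 14: rhs = 13, matching y values: 6, 17 (2 points).
  x = 15: rhs = 13, matching y values: 6, 17 (2 points).
  x = 16: rhs = 11, matching y values: none (0 points).
  x = 17: rhs = 13, matching y values: 6, 17 (2 points).
  x = 18: rhs = 2, matching y values: 5, 18 (2 points).
  x = 19: rhs = 7, matching y values: none (0 points).
  x = 20: rhs = 11, matching y values: none (0 points).
  x = 21: rhs = 20, matching y values: none (0 points).
  x = 22: rhs = 17, matching y values: none (0 points).
Total affine count: 20.
Full point count |E(F_23)| = 20 + 1 = 21.
Hasse bound: |21 − (23+1)| = |-3| = 3 ≤ 2√23 ≈ 9.5917 ✓.


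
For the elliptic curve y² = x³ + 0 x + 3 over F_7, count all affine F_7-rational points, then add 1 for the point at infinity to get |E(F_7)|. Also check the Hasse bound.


Affine points = {(1, 2), (1, 5), (2, 2), (2, 5), (3, 3), (3, 4), (4, 2), (4, 5), (5, 3), (5, 4), (6, 3), (6, 4)}; affine count = 12; |E(F_7)| = 13.

Discriminant check: Δ ∝ 4a³ + 27b² = 4·0³ + 27·3² = 4·0 + 27·9 ≡ 5 (mod 7). Nonzero ⇒ E is nonsingular.
For each x ∈ F_7, compute rhs = x³ + 0·x + 3 mod 7, then count y ∈ F_7 with y² ≡ rhs.
  x = 0: rhs = 3, matching y values: none (0 points).
  x = 1: rhs = 4, matching y values: 2, 5 (2 points).
  x = 2: rhs = 4, matching y values: 2, 5 (2 points).
  x = 3: rhs = 2, matching y values: 3, 4 (2 points).
  x = 4: rhs = 4, matching y values: 2, 5 (2 points).
  x = 5: rhs = 2, matching y values: 3, 4 (2 points).
  x = 6: rhs = 2, matching y values: 3, 4 (2 points).
Total affine count: 12.
Full point count |E(F_7)| = 12 + 1 = 13.
Hasse bound: |13 − (7+1)| = |5| = 5 ≤ 2√7 ≈ 5.2915 ✓.


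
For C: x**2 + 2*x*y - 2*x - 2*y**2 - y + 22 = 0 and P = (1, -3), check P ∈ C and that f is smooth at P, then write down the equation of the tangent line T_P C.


Tangent line at P: -6*x + 13*y + 45 = 0.

Step 1: f(1, -3) = 0, so P lies on C.
Step 2: partial derivatives
  f_x(x, y) = 2*x + 2*y - 2, f_y(x, y) = 2*x - 4*y - 1.
  f_x(P) = -6, f_y(P) = 13 (gradient nonzero, so P is smooth).
Step 3: tangent line at P: -6·(x − 1) + 13·(y − -3) = 0.
Expanding: -6*x + 13*y + 45 = 0.


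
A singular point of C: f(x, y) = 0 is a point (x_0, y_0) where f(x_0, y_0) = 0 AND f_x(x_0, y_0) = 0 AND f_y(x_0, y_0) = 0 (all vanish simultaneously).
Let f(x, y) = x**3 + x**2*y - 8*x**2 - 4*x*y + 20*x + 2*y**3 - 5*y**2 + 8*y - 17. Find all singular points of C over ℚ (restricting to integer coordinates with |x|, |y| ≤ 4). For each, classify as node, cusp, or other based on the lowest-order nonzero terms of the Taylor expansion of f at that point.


Singular points: {(2, 1)}; classification: node.

Compute partial derivatives:
  f_x = 3*x**2 + 2*x*y - 16*x - 4*y + 20.
  f_y = x**2 - 4*x + 6*y**2 - 10*y + 8.
Scan x_0 ∈ {−4, ..., 4}. For each x_0, f_y(x_0, y) is a polynomial in y; find its integer roots y ∈ {−4, ..., 4}, then test f_x and f at those candidates.
  x = -4: f_y(-4, y) = 6*y**2 - 10*y + 40; no integer root y with |y| ≤ 4.
  x = -3: f_y(-3, y) = 6*y**2 - 10*y + 29; no integer root y with |y| ≤ 4.
  x = -2: f_y(-2, y) = 6*y**2 - 10*y + 20; no integer root y with |y| ≤ 4.
  x = -1: f_y(-1, y) = 6*y**2 - 10*y + 13; no integer root y with |y| ≤ 4.
  x = 0: f_y(0, y) = 6*y**2 - 10*y + 8; no integer root y with |y| ≤ 4.
  x = 1: f_y(1, y) = 6*y**2 - 10*y + 5; no integer root y with |y| ≤ 4.
  x = 2: f_y(2, y) = 6*y**2 - 10*y + 4; vanishes at y ∈ {1}. (2, 1): f_x = 0, f = 0 — SINGULAR.
  x = 3: f_y(3, y) = 6*y**2 - 10*y + 5; no integer root y with |y| ≤ 4.
  x = 4: f_y(4, y) = 6*y**2 - 10*y + 8; no integer root y with |y| ≤ 4.
Only singular point on the grid: (2, 1).
Classify: substitute x = 2 + u, y = 1 + v and expand: f = u**3 + u**2*v - u**2 + 2*v**3 + v**2.
No constant or linear terms (consistent with a singular point). Quadratic part: -u**2 + v**2. Cubic part: u**3 + u**2*v + 2*v**3.
The quadratic part v**2 - u**2 = (v − u)(v + u) splits into two distinct linear factors, so there are two distinct tangent lines y − 1 = ±(x − 2) — this is a node (ordinary double point).
Classification: node.


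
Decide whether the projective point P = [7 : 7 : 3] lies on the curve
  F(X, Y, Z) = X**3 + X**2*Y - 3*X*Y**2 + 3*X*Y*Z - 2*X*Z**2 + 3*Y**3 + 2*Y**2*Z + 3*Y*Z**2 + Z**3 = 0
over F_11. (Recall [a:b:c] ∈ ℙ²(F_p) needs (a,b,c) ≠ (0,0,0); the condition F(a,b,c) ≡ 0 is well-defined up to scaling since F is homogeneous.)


F(7,7,3) ≡ 4 (mod 11); P is NOT on the curve.

Evaluate F(7, 7, 3) term-by-term (mod 11).
  X**3 ↦ 1·343·1·1 = 343
  X**2*Y ↦ 1·49·7·1 = 343
  -3*X*Y**2 ↦ -3·7·49·1 = -1029
  3*X*Y*Z ↦ 3·7·7·3 = 441
  -2*X*Z**2 ↦ -2·7·1·9 = -126
  3*Y**3 ↦ 3·1·343·1 = 1029
  2*Y**2*Z ↦ 2·1·49·3 = 294
  3*Y*Z**2 ↦ 3·1·7·9 = 189
  Z**3 ↦ 1·1·1·27 = 27
Sum: F(7, 7, 3) = (343) + (343) + (-1029) + (441) + (-126) + (1029) + (294) + (189) + (27) = 1511.
Reducing mod 11: 1511 ≡ 4 (mod 11).
Since F(a, b, c) ≡ 4 ≠ 0 (mod 11), P does NOT lie on the curve.


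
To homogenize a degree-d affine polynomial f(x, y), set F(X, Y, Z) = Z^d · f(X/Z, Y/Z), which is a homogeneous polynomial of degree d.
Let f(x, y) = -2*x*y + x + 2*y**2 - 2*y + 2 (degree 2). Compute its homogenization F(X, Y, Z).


F(X, Y, Z) = -2*X*Y + X*Z + 2*Y**2 - 2*Y*Z + 2*Z**2

deg(f) = 2.
Substitute x = X/Z, y = Y/Z into f, then multiply by Z^2.
  monomial -2·x^1·y^1 ↦ -2·X^1·Y^1·Z^0.
  monomial 1·x^1·y^0 ↦ 1·X^1·Y^0·Z^1.
  monomial 2·x^0·y^2 ↦ 2·X^0·Y^2·Z^0.
  monomial -2·x^0·y^1 ↦ -2·X^0·Y^1·Z^1.
  monomial 2·x^0·y^0 ↦ 2·X^0·Y^0·Z^2.
Collecting: F(X, Y, Z) = -2*X*Y + X*Z + 2*Y**2 - 2*Y*Z + 2*Z**2.


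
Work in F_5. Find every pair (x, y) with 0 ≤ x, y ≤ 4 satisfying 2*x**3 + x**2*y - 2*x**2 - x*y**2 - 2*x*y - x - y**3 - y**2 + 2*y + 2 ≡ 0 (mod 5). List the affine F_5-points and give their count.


Affine F_5-points: {(0, 4), (2, 3), (3, 0), (3, 1), (4, 4)}; count = 5.

For each of the 25 pairs (x, y) ∈ F_5², evaluate f(x, y) mod 5. Record the zeros.
  x = 0: [0↦2, 1↦2, 2↦4, 3↦2, 4↦0]  zeros at y ∈ {4}
  x = 1: [0↦1, 1↦4, 2↦2, 3↦4, 4↦4]  zeros at y ∈ ∅
  x = 2: [0↦3, 1↦1, 2↦2, 3↦0, 4↦4]  zeros at y ∈ {3}
  x = 3: [0↦0, 1↦0, 2↦1, 3↦2, 4↦2]  zeros at y ∈ {0, 1}
  x = 4: [0↦4, 1↦3, 2↦1, 3↦2, 4↦0]  zeros at y ∈ {4}
Collecting zeros: affine points = {(0, 4), (2, 3), (3, 0), (3, 1), (4, 4)}.
Total count |C(F_5)_aff| = 5.


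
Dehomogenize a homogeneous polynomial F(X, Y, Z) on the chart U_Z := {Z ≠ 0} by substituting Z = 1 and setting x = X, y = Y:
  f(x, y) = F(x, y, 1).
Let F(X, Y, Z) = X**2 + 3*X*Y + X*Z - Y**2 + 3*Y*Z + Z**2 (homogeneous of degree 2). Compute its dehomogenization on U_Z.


f(x, y) = x**2 + 3*x*y + x - y**2 + 3*y + 1

On U_Z we set Z = 1. Each monomial c·X^i·Y^j·Z^k in F becomes c·x^i·y^j·1^k = c·x^i·y^j.
Substituting Z = 1: F(X, Y, 1) = x**2 + 3*x*y + x - y**2 + 3*y + 1.
Note: deg(f) ≤ deg(F) = 2; strict inequality happens when F is divisible by Z (lost terms).


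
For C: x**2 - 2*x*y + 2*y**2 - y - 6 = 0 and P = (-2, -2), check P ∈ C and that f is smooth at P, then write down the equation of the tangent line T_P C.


Tangent line at P: -5*y - 10 = 0.

Step 1: f(-2, -2) = 0, so P lies on C.
Step 2: partial derivatives
  f_x(x, y) = 2*x - 2*y, f_y(x, y) = -2*x + 4*y - 1.
  f_x(P) = 0, f_y(P) = -5 (gradient nonzero, so P is smooth).
Step 3: tangent line at P: 0·(x − -2) + -5·(y − -2) = 0.
Expanding: -5*y - 10 = 0.


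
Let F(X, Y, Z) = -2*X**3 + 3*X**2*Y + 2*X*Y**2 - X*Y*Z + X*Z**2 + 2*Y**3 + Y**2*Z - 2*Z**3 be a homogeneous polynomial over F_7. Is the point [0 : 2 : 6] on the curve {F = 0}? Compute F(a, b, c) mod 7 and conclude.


F(0,2,6) ≡ 0 (mod 7); P is on the curve.

Evaluate F(0, 2, 6) term-by-term (mod 7).
  -2*X**3 ↦ -2·0·1·1 = 0
  3*X**2*Y ↦ 3·0·2·1 = 0
  2*X*Y**2 ↦ 2·0·4·1 = 0
  -X*Y*Z ↦ -1·0·2·6 = 0
  X*Z**2 ↦ 1·0·1·36 = 0
  2*Y**3 ↦ 2·1·8·1 = 16
  Y**2*Z ↦ 1·1·4·6 = 24
  -2*Z**3 ↦ -2·1·1·216 = -432
Sum: F(0, 2, 6) = (0) + (0) + (0) + (0) + (0) + (16) + (24) + (-432) = -392.
Reducing mod 7: -392 ≡ 0 (mod 7).
Since F(a, b, c) ≡ 0 (mod 7), P lies on the curve.


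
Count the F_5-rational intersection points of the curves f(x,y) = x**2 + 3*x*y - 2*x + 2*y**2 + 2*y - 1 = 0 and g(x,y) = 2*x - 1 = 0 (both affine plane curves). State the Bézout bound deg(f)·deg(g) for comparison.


Common zeros: {(3, 1)}; count = 1; Bézout bound = 2.

deg(f) = 2, deg(g) = 1, so Bézout bound = 2.
Scan x ∈ F_5. For each x, list the y ∈ F_5 with f(x, y) ≡ 0 and those with g(x, y) ≡ 0 (mod 5); the common zeros in that column are the intersection.
  x = 0: f ≡ 0 at y ∈ ∅; g ≡ 0 at y ∈ ∅; common: ∅.
  x = 1: f ≡ 0 at y ∈ {1, 4}; g ≡ 0 at y ∈ ∅; common: ∅.
  x = 2: f ≡ 0 at y ∈ ∅; g ≡ 0 at y ∈ ∅; common: ∅.
  x = 3: f ≡ 0 at y ∈ {1}; g ≡ 0 at y ∈ {0, 1, 2, 3, 4}; common: {1}.
  x = 4: f ≡ 0 at y ∈ {4}; g ≡ 0 at y ∈ ∅; common: ∅.
Collecting: common zeros = {(3, 1)}, so the count is 1.
Comparison with the Bézout bound: 1 ≤ 2 = deg(f)·deg(g), as expected for curves with no common component (the affine F_5-count falls short of the bound because intersections may lie at infinity, over extension fields, or carry multiplicity).


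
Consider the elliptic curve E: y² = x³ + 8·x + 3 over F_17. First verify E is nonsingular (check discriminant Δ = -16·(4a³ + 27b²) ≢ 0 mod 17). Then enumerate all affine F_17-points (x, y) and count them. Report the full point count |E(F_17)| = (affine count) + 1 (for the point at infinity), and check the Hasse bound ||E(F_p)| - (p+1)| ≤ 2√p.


Affine points = {(5, 7), (5, 10), (8, 1), (8, 16), (12, 5), (12, 12), (13, 3), (13, 14), (15, 8), (15, 9)}; affine count = 10; |E(F_17)| = 11.

Discriminant check: Δ ∝ 4a³ + 27b² = 4·8³ + 27·3² = 4·512 + 27·9 ≡ 13 (mod 17). Nonzero ⇒ E is nonsingular.
For each x ∈ F_17, compute rhs = x³ + 8·x + 3 mod 17, then count y ∈ F_17 with y² ≡ rhs.
  x = 0: rhs = 3, matching y values: none (0 points).
  x = 1: rhs = 12, matching y values: none (0 points).
  x = 2: rhs = 10, matching y values: none (0 points).
  x = 3: rhs = 3, matching y values: none (0 points).
  x = 4: rhs = 14, matching y values: none (0 points).
  x = 5: rhs = 15, matching y values: 7, 10 (2 points).
  x = 6: rhs = 12, matching y values: none (0 points).
  x = 7: rhs = 11, matching y values: none (0 points).
  x = 8: rhs = 1, matching y values: 1, 16 (2 points).
  x = 9: rhs = 5, matching y values: none (0 points).
  x = 10: rhs = 12, matching y values: none (0 points).
  x = 11: rhs = 11, matching y values: none (0 points).
  x = 12: rhs = 8, matching y values: 5, 12 (2 points).
  x = 13: rhs = 9, matching y values: 3, 14 (2 points).
  x = 14: rhs = 3, matching y values: none (0 points).
  x = 15: rhs = 13, matching y values: 8, 9 (2 points).
  x = 16: rhs = 11, matching y values: none (0 points).
Total affine count: 10.
Full point count |E(F_17)| = 10 + 1 = 11.
Hasse bound: |11 − (17+1)| = |-7| = 7 ≤ 2√17 ≈ 8.2462 ✓.


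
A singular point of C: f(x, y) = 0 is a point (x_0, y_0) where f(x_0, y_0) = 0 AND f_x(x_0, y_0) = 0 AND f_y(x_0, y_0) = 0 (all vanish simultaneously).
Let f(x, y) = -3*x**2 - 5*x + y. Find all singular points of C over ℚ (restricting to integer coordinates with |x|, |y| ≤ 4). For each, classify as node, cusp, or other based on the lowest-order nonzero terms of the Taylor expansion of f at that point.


No singular points in the scanned grid; C is smooth there.

Compute partial derivatives:
  f_x = -6*x - 5.
  f_y = 1.
f_y = 1 is a nonzero constant, so f_y never vanishes: no point (x, y) can satisfy f = f_x = f_y = 0. In particular no (x, y) ∈ {−4, ..., 4}² is singular; the curve is smooth.


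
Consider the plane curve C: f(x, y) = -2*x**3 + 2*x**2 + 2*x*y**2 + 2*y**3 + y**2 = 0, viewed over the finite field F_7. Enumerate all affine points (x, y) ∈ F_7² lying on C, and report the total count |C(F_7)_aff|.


Affine F_7-points: {(0, 0), (0, 3), (1, 0), (1, 2), (2, 2), (2, 3), (5, 2), (6, 3)}; count = 8.

For each of the 49 pairs (x, y) ∈ F_7², evaluate f(x, y) mod 7. Record the zeros.
  x = 0: [0↦0, 1↦3, 2↦6, 3↦0, 4↦4, 5↦2, 6↦6]  zeros at y ∈ {0, 3}
  x = 1: [0↦0, 1↦5, 2↦0, 3↦4, 4↦1, 5↦3, 6↦1]  zeros at y ∈ {0, 2}
  x = 2: [0↦6, 1↦6, 2↦0, 3↦0, 4↦4, 5↦3, 6↦2]  zeros at y ∈ {2, 3}
  x = 3: [0↦6, 1↦1, 2↦1, 3↦4, 4↦1, 5↦4, 6↦4]  zeros at y ∈ ∅
  x = 4: [0↦2, 1↦6, 2↦5, 3↦4, 4↦1, 5↦1, 6↦2]  zeros at y ∈ ∅
  x = 5: [0↦3, 1↦2, 2↦0, 3↦2, 4↦6, 5↦3, 6↦5]  zeros at y ∈ {2}
  x = 6: [0↦4, 1↦5, 2↦2, 3↦0, 4↦4, 5↦5, 6↦1]  zeros at y ∈ {3}
Collecting zeros: affine points = {(0, 0), (0, 3), (1, 0), (1, 2), (2, 2), (2, 3), (5, 2), (6, 3)}.
Total count |C(F_7)_aff| = 8.


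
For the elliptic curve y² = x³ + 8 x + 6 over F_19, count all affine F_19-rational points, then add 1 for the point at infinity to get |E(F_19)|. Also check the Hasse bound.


Affine points = {(0, 5), (0, 14), (2, 7), (2, 12), (3, 0), (4, 8), (4, 11), (5, 0), (6, 2), (6, 17), (7, 5), (7, 14), (9, 3), (9, 16), (11, 0), (12, 5), (12, 14), (15, 9), (15, 10), (17, 1), (17, 18), (18, 4), (18, 15)}; affine count = 23; |E(F_19)| = 24.

Discriminant check: Δ ∝ 4a³ + 27b² = 4·8³ + 27·6² = 4·512 + 27·36 ≡ 18 (mod 19). Nonzero ⇒ E is nonsingular.
For each x ∈ F_19, compute rhs = x³ + 8·x + 6 mod 19, then count y ∈ F_19 with y² ≡ rhs.
  x = 0: rhs = 6, matching y values: 5, 14 (2 points).
  x = 1: rhs = 15, matching y values: none (0 points).
  x = 2: rhs = 11, matching y values: 7, 12 (2 points).
  x = 3: rhs = 0, matching y values: 0 (1 points).
  x = 4: rhs = 7, matching y values: 8, 11 (2 points).
  x = 5: rhs = 0, matching y values: 0 (1 points).
  x = 6: rhs = 4, matching y values: 2, 17 (2 points).
  x = 7: rhs = 6, matching y values: 5, 14 (2 points).
  x = 8: rhs = 12, matching y values: none (0 points).
  x = 9: rhs = 9, matching y values: 3, 16 (2 points).
  x = 10: rhs = 3, matching y values: none (0 points).
  x = 11: rhs = 0, matching y values: 0 (1 points).
  x = 12: rhs = 6, matching y values: 5, 14 (2 points).
  x = 13: rhs = 8, matching y values: none (0 points).
  x = 14: rhs = 12, matching y values: none (0 points).
  x = 15: rhs = 5, matching y values: 9, 10 (2 points).
  x = 16: rhs = 12, matching y values: none (0 points).
  x = 17: rhs = 1, matching y values: 1, 18 (2 points).
  x = 18: rhs = 16, matching y values: 4, 15 (2 points).
Total affine count: 23.
Full point count |E(F_19)| = 23 + 1 = 24.
Hasse bound: |24 − (19+1)| = |4| = 4 ≤ 2√19 ≈ 8.7178 ✓.


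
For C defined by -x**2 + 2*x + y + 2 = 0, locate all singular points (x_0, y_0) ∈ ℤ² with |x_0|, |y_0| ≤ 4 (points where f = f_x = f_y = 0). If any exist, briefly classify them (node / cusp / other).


No singular points in the scanned grid; C is smooth there.

Compute partial derivatives:
  f_x = 2 - 2*x.
  f_y = 1.
f_y = 1 is a nonzero constant, so f_y never vanishes: no point (x, y) can satisfy f = f_x = f_y = 0. In particular no (x, y) ∈ {−4, ..., 4}² is singular; the curve is smooth.


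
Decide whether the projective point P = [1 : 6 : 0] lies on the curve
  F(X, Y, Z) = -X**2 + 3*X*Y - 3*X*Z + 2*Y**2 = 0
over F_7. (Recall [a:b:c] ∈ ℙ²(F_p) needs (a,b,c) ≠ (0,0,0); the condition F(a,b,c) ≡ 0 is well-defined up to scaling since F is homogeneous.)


F(1,6,0) ≡ 5 (mod 7); P is NOT on the curve.

Evaluate F(1, 6, 0) term-by-term (mod 7).
  -X**2 ↦ -1·1·1·1 = -1
  3*X*Y ↦ 3·1·6·1 = 18
  -3*X*Z ↦ -3·1·1·0 = 0
  2*Y**2 ↦ 2·1·36·1 = 72
Sum: F(1, 6, 0) = (-1) + (18) + (0) + (72) = 89.
Reducing mod 7: 89 ≡ 5 (mod 7).
Since F(a, b, c) ≡ 5 ≠ 0 (mod 7), P does NOT lie on the curve.


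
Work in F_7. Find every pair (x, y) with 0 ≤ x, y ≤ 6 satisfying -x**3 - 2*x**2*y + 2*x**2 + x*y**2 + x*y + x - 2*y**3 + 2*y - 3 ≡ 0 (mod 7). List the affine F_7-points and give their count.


Affine F_7-points: {(2, 3), (2, 6), (3, 1), (5, 5)}; count = 4.

For each of the 49 pairs (x, y) ∈ F_7², evaluate f(x, y) mod 7. Record the zeros.
  x = 0: [0↦4, 1↦4, 2↦6, 3↦5, 4↦3, 5↦2, 6↦4]  zeros at y ∈ ∅
  x = 1: [0↦6, 1↦6, 2↦3, 3↦6, 4↦3, 5↦3, 6↦1]  zeros at y ∈ ∅
  x = 2: [0↦6, 1↦2, 2↦4, 3↦0, 4↦6, 5↦3, 6↦0]  zeros at y ∈ {3, 6}
  x = 3: [0↦5, 1↦0, 2↦3, 3↦2, 4↦6, 5↦3, 6↦2]  zeros at y ∈ {1}
  x = 4: [0↦4, 1↦1, 2↦1, 3↦6, 4↦4, 5↦4, 6↦1]  zeros at y ∈ ∅
  x = 5: [0↦4, 1↦6, 2↦6, 3↦6, 4↦1, 5↦0, 6↦5]  zeros at y ∈ {5}
  x = 6: [0↦6, 1↦2, 2↦5, 3↦3, 4↦5, 5↦6, 6↦1]  zeros at y ∈ ∅
Collecting zeros: affine points = {(2, 3), (2, 6), (3, 1), (5, 5)}.
Total count |C(F_7)_aff| = 4.


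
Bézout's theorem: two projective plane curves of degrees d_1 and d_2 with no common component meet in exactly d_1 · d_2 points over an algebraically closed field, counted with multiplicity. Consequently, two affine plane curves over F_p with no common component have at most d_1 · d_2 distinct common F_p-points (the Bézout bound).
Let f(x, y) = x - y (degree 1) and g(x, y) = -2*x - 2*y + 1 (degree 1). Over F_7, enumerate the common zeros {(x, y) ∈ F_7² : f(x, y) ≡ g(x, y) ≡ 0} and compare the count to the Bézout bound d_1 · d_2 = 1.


Common zeros: {(2, 2)}; count = 1; Bézout bound = 1.

deg(f) = 1, deg(g) = 1, so Bézout bound = 1.
Scan x ∈ F_7. For each x, list the y ∈ F_7 with f(x, y) ≡ 0 and those with g(x, y) ≡ 0 (mod 7); the common zeros in that column are the intersection.
  x = 0: f ≡ 0 at y ∈ {0}; g ≡ 0 at y ∈ {4}; common: ∅.
  x = 1: f ≡ 0 at y ∈ {1}; g ≡ 0 at y ∈ {3}; common: ∅.
  x = 2: f ≡ 0 at y ∈ {2}; g ≡ 0 at y ∈ {2}; common: {2}.
  x = 3: f ≡ 0 at y ∈ {3}; g ≡ 0 at y ∈ {1}; common: ∅.
  x = 4: f ≡ 0 at y ∈ {4}; g ≡ 0 at y ∈ {0}; common: ∅.
  x = 5: f ≡ 0 at y ∈ {5}; g ≡ 0 at y ∈ {6}; common: ∅.
  x = 6: f ≡ 0 at y ∈ {6}; g ≡ 0 at y ∈ {5}; common: ∅.
Collecting: common zeros = {(2, 2)}, so the count is 1.
Comparison with the Bézout bound: 1 ≤ 1 = deg(f)·deg(g), as expected for curves with no common component (the bound is attained).
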